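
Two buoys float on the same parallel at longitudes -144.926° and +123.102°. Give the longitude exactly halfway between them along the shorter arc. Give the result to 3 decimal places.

Signed shortest Δλ from -144.926° to +123.102° is -91.972°.
Midpoint longitude = -144.926° + (-91.972°)/2 = -144.926° − 45.986° = -190.912°.
Normalise into (−180°, 180°]: +169.088°.
(The naïve average (-144.926 + +123.102)/2 = -10.912° is on the wrong side of the globe.)

+169.088°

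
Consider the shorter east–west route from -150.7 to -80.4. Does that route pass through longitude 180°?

Signed shortest Δλ = ((-80.4 − -150.7 + 180) mod 360) − 180 = 70.3°.
Going east by 70.3° from -150.7° reaches -80.4° without touching 180°.

No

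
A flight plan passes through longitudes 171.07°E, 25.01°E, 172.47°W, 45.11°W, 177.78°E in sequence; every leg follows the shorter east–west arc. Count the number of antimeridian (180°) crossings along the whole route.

Leg 1: +171.07° → +25.01°, shortest Δλ = -146.06° (west) — does not cross 180°.
Leg 2: +25.01° → -172.47°, shortest Δλ = 162.52° (east) — crosses 180°.
Leg 3: -172.47° → -45.11°, shortest Δλ = 127.36° (east) — does not cross 180°.
Leg 4: -45.11° → +177.78°, shortest Δλ = -137.11° (west) — crosses 180°.
Total crossings: 2.

2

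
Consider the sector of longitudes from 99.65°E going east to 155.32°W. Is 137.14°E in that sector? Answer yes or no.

Yes

Band width going east from +99.65° to -155.32°: ((-155.32 − 99.65) mod 360) = 105.03°.
Offset of +137.14° east of the west edge: ((137.14 − 99.65) mod 360) = 37.49°.
37.49° ≤ 105.03° ⇒ inside.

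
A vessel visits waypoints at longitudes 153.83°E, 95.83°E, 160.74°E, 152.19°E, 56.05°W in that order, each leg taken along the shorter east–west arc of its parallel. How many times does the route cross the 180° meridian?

1

Leg 1: +153.83° → +95.83°, shortest Δλ = -58.0° (west) — does not cross 180°.
Leg 2: +95.83° → +160.74°, shortest Δλ = 64.91° (east) — does not cross 180°.
Leg 3: +160.74° → +152.19°, shortest Δλ = -8.55° (west) — does not cross 180°.
Leg 4: +152.19° → -56.05°, shortest Δλ = 151.76° (east) — crosses 180°.
Total crossings: 1.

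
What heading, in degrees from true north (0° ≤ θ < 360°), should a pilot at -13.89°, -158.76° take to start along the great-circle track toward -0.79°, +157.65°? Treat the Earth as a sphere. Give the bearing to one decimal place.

Δλ = 157.65 − -158.76 = 316.41°; wrapped into (−180°, 180°]: -43.59°.
θ = atan2( sin Δλ · cos φ₂ , cos φ₁ · sin φ₂ − sin φ₁ · cos φ₂ · cos Δλ )
  = atan2(-0.68943, 0.16047) = -76.897° → normalised to [0°, 360°): 283.103°.

283.1°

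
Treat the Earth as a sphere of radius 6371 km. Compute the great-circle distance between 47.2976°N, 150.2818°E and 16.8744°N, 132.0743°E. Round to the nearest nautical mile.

2037 nmi

Δλ = 132.0743 − 150.2818 = -18.2075°.
Δφ = 16.8744 − 47.2976 = -30.4232°.
a = sin²(Δφ/2) + cos φ₁ · cos φ₂ · sin²(Δλ/2) = 0.085093.
c = 2·atan2(√a, √(1−a)) = 0.59202 rad → d = 6371·c ≈ 3771.77 km ≈ 2036.59 nmi.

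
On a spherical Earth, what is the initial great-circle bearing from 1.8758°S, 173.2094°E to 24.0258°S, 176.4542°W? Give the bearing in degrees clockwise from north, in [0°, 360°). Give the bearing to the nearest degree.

157°

Δλ = -176.4542 − 173.2094 = -349.6636°; wrapped into (−180°, 180°]: 10.3364°.
θ = atan2( sin Δλ · cos φ₂ , cos φ₁ · sin φ₂ − sin φ₁ · cos φ₂ · cos Δλ )
  = atan2(0.16388, -0.37752) = 156.534° → normalised to [0°, 360°): 156.534°.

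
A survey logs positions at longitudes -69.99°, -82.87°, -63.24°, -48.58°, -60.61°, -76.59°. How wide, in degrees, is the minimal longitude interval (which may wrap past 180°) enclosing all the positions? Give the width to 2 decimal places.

34.29°

Sort the longitudes: -82.87°, -76.59°, -69.99°, -63.24°, -60.61°, -48.58°.
Eastward gaps between consecutive values (wrapping around): 6.28°, 6.60°, 6.75°, 2.63°, 12.03°, 325.71°.
Largest gap = 325.71° ⇒ minimal covering band is its complement: 360° − 325.71° = 34.29°.
Band runs from -82.87° eastward to -48.58°.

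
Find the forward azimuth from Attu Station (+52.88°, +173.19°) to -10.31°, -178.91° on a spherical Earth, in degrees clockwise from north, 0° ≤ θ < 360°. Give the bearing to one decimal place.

Δλ = -178.91 − 173.19 = -352.10°; wrapped into (−180°, 180°]: 7.90°.
θ = atan2( sin Δλ · cos φ₂ , cos φ₁ · sin φ₂ − sin φ₁ · cos φ₂ · cos Δλ )
  = atan2(0.13523, -0.88506) = 171.313° → normalised to [0°, 360°): 171.313°.

171.3°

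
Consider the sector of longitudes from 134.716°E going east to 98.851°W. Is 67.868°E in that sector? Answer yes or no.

Band width going east from +134.716° to -98.851°: ((-98.851 − 134.716) mod 360) = 126.433°.
Offset of +67.868° east of the west edge: ((67.868 − 134.716) mod 360) = 293.152°.
293.152° > 126.433° ⇒ outside.

No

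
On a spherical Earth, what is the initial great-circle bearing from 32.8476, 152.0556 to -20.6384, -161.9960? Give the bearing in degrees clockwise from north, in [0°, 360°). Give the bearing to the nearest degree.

134°

Δλ = -161.9960 − 152.0556 = -314.0516°; wrapped into (−180°, 180°]: 45.9484°.
θ = atan2( sin Δλ · cos φ₂ , cos φ₁ · sin φ₂ − sin φ₁ · cos φ₂ · cos Δλ )
  = atan2(0.67259, -0.64905) = 133.980° → normalised to [0°, 360°): 133.980°.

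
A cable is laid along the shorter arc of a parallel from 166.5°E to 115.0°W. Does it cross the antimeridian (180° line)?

Yes

Naïve |-115.0 − 166.5| = 281.5° > 180°, so the shorter arc goes the other way round — across 180°.
Signed shortest Δλ = ((-115.0 − 166.5 + 180) mod 360) − 180 = 78.5°.
Going east by 78.5° from +166.5° passes through 180° before reaching -115.0°.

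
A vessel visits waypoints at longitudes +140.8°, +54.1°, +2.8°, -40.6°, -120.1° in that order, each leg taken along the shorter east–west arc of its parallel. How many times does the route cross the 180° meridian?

Leg 1: +140.8° → +54.1°, shortest Δλ = -86.7° (west) — does not cross 180°.
Leg 2: +54.1° → +2.8°, shortest Δλ = -51.3° (west) — does not cross 180°.
Leg 3: +2.8° → -40.6°, shortest Δλ = -43.4° (west) — does not cross 180°.
Leg 4: -40.6° → -120.1°, shortest Δλ = -79.5° (west) — does not cross 180°.
Total crossings: 0.

0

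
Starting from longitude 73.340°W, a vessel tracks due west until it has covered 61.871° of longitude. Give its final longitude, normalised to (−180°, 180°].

135.211°W

Start at -73.340°; shift −61.871° → -135.211°.
-135.211° already lies in (−180°, 180°].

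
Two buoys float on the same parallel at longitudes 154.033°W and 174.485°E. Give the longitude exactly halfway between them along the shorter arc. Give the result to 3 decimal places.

169.774°W

Signed shortest Δλ from -154.033° to +174.485° is -31.482°.
Midpoint longitude = -154.033° + (-31.482°)/2 = -154.033° − 15.741° = -169.774°.
(The naïve average (-154.033 + +174.485)/2 = 10.226° is on the wrong side of the globe.)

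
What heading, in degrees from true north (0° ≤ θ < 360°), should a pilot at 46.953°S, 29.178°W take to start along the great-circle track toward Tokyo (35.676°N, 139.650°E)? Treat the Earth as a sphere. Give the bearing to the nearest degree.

140°

Δλ = 139.650 − -29.178 = 168.828°.
θ = atan2( sin Δλ · cos φ₂ , cos φ₁ · sin φ₂ − sin φ₁ · cos φ₂ · cos Δλ )
  = atan2(0.15739, -0.18430) = 139.503° → normalised to [0°, 360°): 139.503°.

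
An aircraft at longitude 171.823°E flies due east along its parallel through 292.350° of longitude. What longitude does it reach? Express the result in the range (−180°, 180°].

104.173°E

Start at +171.823°; shift +292.350° → +464.173°.
+464.173° lies outside (−180°, 180°]; subtract 360° → +104.173°.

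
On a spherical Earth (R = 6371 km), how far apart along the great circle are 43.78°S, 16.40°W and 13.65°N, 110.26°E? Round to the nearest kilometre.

Δλ = 110.26 − -16.40 = 126.66°.
Δφ = 13.65 − -43.78 = 57.43°.
a = sin²(Δφ/2) + cos φ₁ · cos φ₂ · sin²(Δλ/2) = 0.791093.
c = 2·atan2(√a, √(1−a)) = 2.19221 rad → d = 6371·c ≈ 13966.58 km.

13967 km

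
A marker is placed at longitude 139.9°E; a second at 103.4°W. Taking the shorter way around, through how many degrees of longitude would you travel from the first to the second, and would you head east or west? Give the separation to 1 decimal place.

Raw difference: -103.4 − 139.9 = -243.3°.
Normalise into (−180°, 180°]: -243.3° + 360° = 116.7°.
Positive ⇒ the second point lies to the east; separation 116.7°.

116.7° east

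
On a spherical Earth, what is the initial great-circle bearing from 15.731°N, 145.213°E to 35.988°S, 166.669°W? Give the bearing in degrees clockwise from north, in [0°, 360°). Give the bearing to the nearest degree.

140°

Δλ = -166.669 − 145.213 = -311.882°; wrapped into (−180°, 180°]: 48.118°.
θ = atan2( sin Δλ · cos φ₂ , cos φ₁ · sin φ₂ − sin φ₁ · cos φ₂ · cos Δλ )
  = atan2(0.60242, -0.71206) = 139.768° → normalised to [0°, 360°): 139.768°.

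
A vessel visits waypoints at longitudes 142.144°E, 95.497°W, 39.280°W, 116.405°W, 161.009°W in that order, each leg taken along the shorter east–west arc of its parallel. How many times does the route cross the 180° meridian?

1

Leg 1: +142.144° → -95.497°, shortest Δλ = 122.359° (east) — crosses 180°.
Leg 2: -95.497° → -39.280°, shortest Δλ = 56.217° (east) — does not cross 180°.
Leg 3: -39.280° → -116.405°, shortest Δλ = -77.125° (west) — does not cross 180°.
Leg 4: -116.405° → -161.009°, shortest Δλ = -44.604° (west) — does not cross 180°.
Total crossings: 1.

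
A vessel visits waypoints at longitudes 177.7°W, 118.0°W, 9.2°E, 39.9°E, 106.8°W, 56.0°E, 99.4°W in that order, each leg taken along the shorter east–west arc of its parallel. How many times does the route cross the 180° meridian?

0

Leg 1: -177.7° → -118.0°, shortest Δλ = 59.7° (east) — does not cross 180°.
Leg 2: -118.0° → +9.2°, shortest Δλ = 127.2° (east) — does not cross 180°.
Leg 3: +9.2° → +39.9°, shortest Δλ = 30.7° (east) — does not cross 180°.
Leg 4: +39.9° → -106.8°, shortest Δλ = -146.7° (west) — does not cross 180°.
Leg 5: -106.8° → +56.0°, shortest Δλ = 162.8° (east) — does not cross 180°.
Leg 6: +56.0° → -99.4°, shortest Δλ = -155.4° (west) — does not cross 180°.
Total crossings: 0.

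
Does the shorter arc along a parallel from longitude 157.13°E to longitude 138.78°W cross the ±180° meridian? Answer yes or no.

Naïve |-138.78 − 157.13| = 295.91° > 180°, so the shorter arc goes the other way round — across 180°.
Signed shortest Δλ = ((-138.78 − 157.13 + 180) mod 360) − 180 = 64.09°.
Going east by 64.09° from +157.13° passes through 180° before reaching -138.78°.

Yes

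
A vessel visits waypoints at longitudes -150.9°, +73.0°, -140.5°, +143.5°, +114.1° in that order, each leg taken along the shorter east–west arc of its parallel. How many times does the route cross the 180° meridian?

Leg 1: -150.9° → +73.0°, shortest Δλ = -136.1° (west) — crosses 180°.
Leg 2: +73.0° → -140.5°, shortest Δλ = 146.5° (east) — crosses 180°.
Leg 3: -140.5° → +143.5°, shortest Δλ = -76.0° (west) — crosses 180°.
Leg 4: +143.5° → +114.1°, shortest Δλ = -29.4° (west) — does not cross 180°.
Total crossings: 3.

3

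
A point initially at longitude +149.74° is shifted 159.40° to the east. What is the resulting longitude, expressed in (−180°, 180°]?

-50.86°

Start at +149.74°; shift +159.40° → +309.14°.
+309.14° lies outside (−180°, 180°]; subtract 360° → -50.86°.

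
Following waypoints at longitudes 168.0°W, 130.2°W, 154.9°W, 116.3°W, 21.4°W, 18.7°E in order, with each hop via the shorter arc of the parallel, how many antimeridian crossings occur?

Leg 1: -168.0° → -130.2°, shortest Δλ = 37.8° (east) — does not cross 180°.
Leg 2: -130.2° → -154.9°, shortest Δλ = -24.7° (west) — does not cross 180°.
Leg 3: -154.9° → -116.3°, shortest Δλ = 38.6° (east) — does not cross 180°.
Leg 4: -116.3° → -21.4°, shortest Δλ = 94.9° (east) — does not cross 180°.
Leg 5: -21.4° → +18.7°, shortest Δλ = 40.1° (east) — does not cross 180°.
Total crossings: 0.

0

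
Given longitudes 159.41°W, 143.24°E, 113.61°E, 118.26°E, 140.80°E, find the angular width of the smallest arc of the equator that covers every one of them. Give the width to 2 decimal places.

Sort the longitudes: -159.41°, +113.61°, +118.26°, +140.80°, +143.24°.
Eastward gaps between consecutive values (wrapping around): 273.02°, 4.65°, 22.54°, 2.44°, 57.35°.
Largest gap = 273.02° ⇒ minimal covering band is its complement: 360° − 273.02° = 86.98°.
Band runs from +113.61° eastward to -159.41°, crossing the antimeridian.

86.98°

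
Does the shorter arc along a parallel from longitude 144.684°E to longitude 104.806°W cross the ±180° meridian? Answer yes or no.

Yes

Naïve |-104.806 − 144.684| = 249.49° > 180°, so the shorter arc goes the other way round — across 180°.
Signed shortest Δλ = ((-104.806 − 144.684 + 180) mod 360) − 180 = 110.51°.
Going east by 110.51° from +144.684° passes through 180° before reaching -104.806°.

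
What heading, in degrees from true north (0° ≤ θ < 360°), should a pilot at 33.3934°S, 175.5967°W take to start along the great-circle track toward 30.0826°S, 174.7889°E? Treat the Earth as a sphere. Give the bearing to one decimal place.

289.5°

Δλ = 174.7889 − -175.5967 = 350.3856°; wrapped into (−180°, 180°]: -9.6144°.
θ = atan2( sin Δλ · cos φ₂ , cos φ₁ · sin φ₂ − sin φ₁ · cos φ₂ · cos Δλ )
  = atan2(-0.14452, 0.05106) = -70.540° → normalised to [0°, 360°): 289.460°.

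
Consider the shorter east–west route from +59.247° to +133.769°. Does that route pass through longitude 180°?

Signed shortest Δλ = ((133.769 − 59.247 + 180) mod 360) − 180 = 74.522°.
Going east by 74.522° from +59.247° reaches +133.769° without touching 180°.

No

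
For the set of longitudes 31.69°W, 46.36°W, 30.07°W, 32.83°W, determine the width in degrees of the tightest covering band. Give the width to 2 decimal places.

Sort the longitudes: -46.36°, -32.83°, -31.69°, -30.07°.
Eastward gaps between consecutive values (wrapping around): 13.53°, 1.14°, 1.62°, 343.71°.
Largest gap = 343.71° ⇒ minimal covering band is its complement: 360° − 343.71° = 16.29°.
Band runs from -46.36° eastward to -30.07°.

16.29°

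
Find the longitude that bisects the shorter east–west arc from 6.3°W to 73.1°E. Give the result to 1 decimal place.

Signed shortest Δλ from -6.3° to +73.1° is +79.4°.
Midpoint longitude = -6.3° + (+79.4°)/2 = -6.3° + 39.7° = +33.4°.

33.4°E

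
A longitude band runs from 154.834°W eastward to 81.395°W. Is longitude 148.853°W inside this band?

Yes

Band width going east from -154.834° to -81.395°: ((-81.395 − -154.834) mod 360) = 73.439°.
Offset of -148.853° east of the west edge: ((-148.853 − -154.834) mod 360) = 5.981°.
5.981° ≤ 73.439° ⇒ inside.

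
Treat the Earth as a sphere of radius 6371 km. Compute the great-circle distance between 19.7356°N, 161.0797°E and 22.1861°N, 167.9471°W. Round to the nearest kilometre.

3222 km

Δλ = -167.9471 − 161.0797 = -329.0268°; wrapped into (−180°, 180°]: 30.9732°.
Δφ = 22.1861 − 19.7356 = 2.4505°.
a = sin²(Δφ/2) + cos φ₁ · cos φ₂ · sin²(Δλ/2) = 0.062597.
c = 2·atan2(√a, √(1−a)) = 0.50576 rad → d = 6371·c ≈ 3222.20 km.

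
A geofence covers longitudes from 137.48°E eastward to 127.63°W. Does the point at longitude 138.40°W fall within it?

Yes

Band width going east from +137.48° to -127.63°: ((-127.63 − 137.48) mod 360) = 94.89°.
Offset of -138.40° east of the west edge: ((-138.40 − 137.48) mod 360) = 84.12°.
84.12° ≤ 94.89° ⇒ inside.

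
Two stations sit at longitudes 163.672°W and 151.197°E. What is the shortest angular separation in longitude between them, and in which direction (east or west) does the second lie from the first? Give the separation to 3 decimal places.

Raw difference: 151.197 − -163.672 = 314.869°.
Normalise into (−180°, 180°]: 314.869° − 360° = -45.131°.
Negative ⇒ the second point lies to the west; separation 45.131°.

45.131° west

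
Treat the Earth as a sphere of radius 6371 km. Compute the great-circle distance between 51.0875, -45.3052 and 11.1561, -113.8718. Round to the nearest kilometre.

Δλ = -113.8718 − -45.3052 = -68.5666°.
Δφ = 11.1561 − 51.0875 = -39.9314°.
a = sin²(Δφ/2) + cos φ₁ · cos φ₂ · sin²(Δλ/2) = 0.312128.
c = 2·atan2(√a, √(1−a)) = 1.18560 rad → d = 6371·c ≈ 7553.43 km.

7553 km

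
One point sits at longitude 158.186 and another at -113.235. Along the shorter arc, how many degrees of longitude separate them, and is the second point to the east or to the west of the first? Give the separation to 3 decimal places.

Raw difference: -113.235 − 158.186 = -271.421°.
Normalise into (−180°, 180°]: -271.421° + 360° = 88.579°.
Positive ⇒ the second point lies to the east; separation 88.579°.

88.579° east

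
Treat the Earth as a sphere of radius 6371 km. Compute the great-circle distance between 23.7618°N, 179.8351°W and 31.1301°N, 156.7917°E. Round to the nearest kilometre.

2442 km

Δλ = 156.7917 − -179.8351 = 336.6268°; wrapped into (−180°, 180°]: -23.3732°.
Δφ = 31.1301 − 23.7618 = 7.3683°.
a = sin²(Δφ/2) + cos φ₁ · cos φ₂ · sin²(Δλ/2) = 0.036273.
c = 2·atan2(√a, √(1−a)) = 0.38325 rad → d = 6371·c ≈ 2441.69 km.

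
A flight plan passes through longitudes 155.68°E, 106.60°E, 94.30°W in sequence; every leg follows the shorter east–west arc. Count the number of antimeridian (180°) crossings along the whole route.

Leg 1: +155.68° → +106.60°, shortest Δλ = -49.08° (west) — does not cross 180°.
Leg 2: +106.60° → -94.30°, shortest Δλ = 159.1° (east) — crosses 180°.
Total crossings: 1.

1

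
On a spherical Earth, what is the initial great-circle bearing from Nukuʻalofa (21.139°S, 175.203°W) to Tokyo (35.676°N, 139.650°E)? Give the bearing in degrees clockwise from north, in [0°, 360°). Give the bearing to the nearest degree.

323°

Δλ = 139.650 − -175.203 = 314.853°; wrapped into (−180°, 180°]: -45.147°.
θ = atan2( sin Δλ · cos φ₂ , cos φ₁ · sin φ₂ − sin φ₁ · cos φ₂ · cos Δλ )
  = atan2(-0.57587, 0.75057) = -37.497° → normalised to [0°, 360°): 322.503°.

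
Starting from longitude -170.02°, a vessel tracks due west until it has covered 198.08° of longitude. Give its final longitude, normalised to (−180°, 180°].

-8.10°

Start at -170.02°; shift −198.08° → -368.10°.
-368.10° lies outside (−180°, 180°]; add 360° → -8.10°.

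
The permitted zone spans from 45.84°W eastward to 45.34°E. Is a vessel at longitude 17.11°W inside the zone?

Band width going east from -45.84° to +45.34°: ((45.34 − -45.84) mod 360) = 91.18°.
Offset of -17.11° east of the west edge: ((-17.11 − -45.84) mod 360) = 28.73°.
28.73° ≤ 91.18° ⇒ inside.

Yes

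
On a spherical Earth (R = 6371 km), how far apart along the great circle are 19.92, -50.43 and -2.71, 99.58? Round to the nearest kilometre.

16240 km

Δλ = 99.58 − -50.43 = 150.01°.
Δφ = -2.71 − 19.92 = -22.63°.
a = sin²(Δφ/2) + cos φ₁ · cos φ₂ · sin²(Δλ/2) = 0.914745.
c = 2·atan2(√a, √(1−a)) = 2.54899 rad → d = 6371·c ≈ 16239.63 km.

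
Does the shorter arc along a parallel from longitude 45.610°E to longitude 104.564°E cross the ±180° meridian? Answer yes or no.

No

Signed shortest Δλ = ((104.564 − 45.610 + 180) mod 360) − 180 = 58.954°.
Going east by 58.954° from +45.610° reaches +104.564° without touching 180°.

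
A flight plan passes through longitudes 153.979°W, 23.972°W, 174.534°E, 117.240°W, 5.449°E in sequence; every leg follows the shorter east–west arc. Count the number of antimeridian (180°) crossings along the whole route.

Leg 1: -153.979° → -23.972°, shortest Δλ = 130.007° (east) — does not cross 180°.
Leg 2: -23.972° → +174.534°, shortest Δλ = -161.494° (west) — crosses 180°.
Leg 3: +174.534° → -117.240°, shortest Δλ = 68.226° (east) — crosses 180°.
Leg 4: -117.240° → +5.449°, shortest Δλ = 122.689° (east) — does not cross 180°.
Total crossings: 2.

2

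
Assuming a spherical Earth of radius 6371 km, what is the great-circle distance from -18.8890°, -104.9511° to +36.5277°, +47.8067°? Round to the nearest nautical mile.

9024 nmi

Δλ = 47.8067 − -104.9511 = 152.7578°.
Δφ = 36.5277 − -18.8890 = 55.4167°.
a = sin²(Δφ/2) + cos φ₁ · cos φ₂ · sin²(Δλ/2) = 0.934327.
c = 2·atan2(√a, √(1−a)) = 2.62328 rad → d = 6371·c ≈ 16712.89 km ≈ 9024.24 nmi.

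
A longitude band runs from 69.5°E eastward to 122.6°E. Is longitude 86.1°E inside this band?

Yes

Band width going east from +69.5° to +122.6°: ((122.6 − 69.5) mod 360) = 53.1°.
Offset of +86.1° east of the west edge: ((86.1 − 69.5) mod 360) = 16.6°.
16.6° ≤ 53.1° ⇒ inside.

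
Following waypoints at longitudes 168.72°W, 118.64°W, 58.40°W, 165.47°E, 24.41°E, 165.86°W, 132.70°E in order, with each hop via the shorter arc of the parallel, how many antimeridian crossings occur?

3

Leg 1: -168.72° → -118.64°, shortest Δλ = 50.08° (east) — does not cross 180°.
Leg 2: -118.64° → -58.40°, shortest Δλ = 60.24° (east) — does not cross 180°.
Leg 3: -58.40° → +165.47°, shortest Δλ = -136.13° (west) — crosses 180°.
Leg 4: +165.47° → +24.41°, shortest Δλ = -141.06° (west) — does not cross 180°.
Leg 5: +24.41° → -165.86°, shortest Δλ = 169.73° (east) — crosses 180°.
Leg 6: -165.86° → +132.70°, shortest Δλ = -61.44° (west) — crosses 180°.
Total crossings: 3.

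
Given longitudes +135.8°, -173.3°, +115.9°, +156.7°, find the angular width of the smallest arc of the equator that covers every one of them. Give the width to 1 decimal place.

Sort the longitudes: -173.3°, +115.9°, +135.8°, +156.7°.
Eastward gaps between consecutive values (wrapping around): 289.2°, 19.9°, 20.9°, 30.0°.
Largest gap = 289.2° ⇒ minimal covering band is its complement: 360° − 289.2° = 70.8°.
Band runs from +115.9° eastward to -173.3°, crossing the antimeridian.

70.8°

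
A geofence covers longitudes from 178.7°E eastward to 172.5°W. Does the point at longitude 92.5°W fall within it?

No

Band width going east from +178.7° to -172.5°: ((-172.5 − 178.7) mod 360) = 8.8°.
Offset of -92.5° east of the west edge: ((-92.5 − 178.7) mod 360) = 88.8°.
88.8° > 8.8° ⇒ outside.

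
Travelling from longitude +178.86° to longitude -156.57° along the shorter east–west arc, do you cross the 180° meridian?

Yes

Naïve |-156.57 − 178.86| = 335.43° > 180°, so the shorter arc goes the other way round — across 180°.
Signed shortest Δλ = ((-156.57 − 178.86 + 180) mod 360) − 180 = 24.57°.
Going east by 24.57° from +178.86° passes through 180° before reaching -156.57°.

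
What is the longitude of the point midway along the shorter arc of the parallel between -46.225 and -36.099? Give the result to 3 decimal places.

Signed shortest Δλ from -46.225° to -36.099° is +10.126°.
Midpoint longitude = -46.225° + (+10.126°)/2 = -46.225° + 5.063° = -41.162°.

-41.162°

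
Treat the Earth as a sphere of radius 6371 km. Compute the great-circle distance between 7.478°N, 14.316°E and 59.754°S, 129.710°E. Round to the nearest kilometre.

Δλ = 129.710 − 14.316 = 115.394°.
Δφ = -59.754 − 7.478 = -67.232°.
a = sin²(Δφ/2) + cos φ₁ · cos φ₂ · sin²(Δλ/2) = 0.663302.
c = 2·atan2(√a, √(1−a)) = 1.90351 rad → d = 6371·c ≈ 12127.23 km.

12127 km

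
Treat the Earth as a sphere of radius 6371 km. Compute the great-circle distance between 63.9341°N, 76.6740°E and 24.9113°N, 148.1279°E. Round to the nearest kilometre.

Δλ = 148.1279 − 76.6740 = 71.4539°.
Δφ = 24.9113 − 63.9341 = -39.0228°.
a = sin²(Δφ/2) + cos φ₁ · cos φ₂ · sin²(Δλ/2) = 0.247435.
c = 2·atan2(√a, √(1−a)) = 1.04126 rad → d = 6371·c ≈ 6633.89 km.

6634 km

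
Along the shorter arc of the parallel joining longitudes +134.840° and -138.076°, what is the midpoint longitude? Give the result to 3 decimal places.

+178.382°

Signed shortest Δλ from +134.840° to -138.076° is +87.084°.
Midpoint longitude = +134.840° + (+87.084°)/2 = +134.840° + 43.542° = +178.382°.
(The naïve average (+134.840 + -138.076)/2 = -1.618° is on the wrong side of the globe.)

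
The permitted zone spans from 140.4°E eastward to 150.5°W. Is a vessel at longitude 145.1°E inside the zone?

Yes

Band width going east from +140.4° to -150.5°: ((-150.5 − 140.4) mod 360) = 69.1°.
Offset of +145.1° east of the west edge: ((145.1 − 140.4) mod 360) = 4.7°.
4.7° ≤ 69.1° ⇒ inside.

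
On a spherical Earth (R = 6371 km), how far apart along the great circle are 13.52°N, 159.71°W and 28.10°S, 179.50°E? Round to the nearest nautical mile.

Δλ = 179.50 − -159.71 = 339.21°; wrapped into (−180°, 180°]: -20.79°.
Δφ = -28.10 − 13.52 = -41.62°.
a = sin²(Δφ/2) + cos φ₁ · cos φ₂ · sin²(Δλ/2) = 0.154140.
c = 2·atan2(√a, √(1−a)) = 0.80693 rad → d = 6371·c ≈ 5140.93 km ≈ 2775.88 nmi.

2776 nmi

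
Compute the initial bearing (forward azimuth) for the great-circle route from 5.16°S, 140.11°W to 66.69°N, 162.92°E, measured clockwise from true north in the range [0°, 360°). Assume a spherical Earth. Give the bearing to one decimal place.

340.4°

Δλ = 162.92 − -140.11 = 303.03°; wrapped into (−180°, 180°]: -56.97°.
θ = atan2( sin Δλ · cos φ₂ , cos φ₁ · sin φ₂ − sin φ₁ · cos φ₂ · cos Δλ )
  = atan2(-0.33175, 0.93405) = -19.554° → normalised to [0°, 360°): 340.446°.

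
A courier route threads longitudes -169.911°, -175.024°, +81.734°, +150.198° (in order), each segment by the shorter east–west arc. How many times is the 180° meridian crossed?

Leg 1: -169.911° → -175.024°, shortest Δλ = -5.113° (west) — does not cross 180°.
Leg 2: -175.024° → +81.734°, shortest Δλ = -103.242° (west) — crosses 180°.
Leg 3: +81.734° → +150.198°, shortest Δλ = 68.464° (east) — does not cross 180°.
Total crossings: 1.

1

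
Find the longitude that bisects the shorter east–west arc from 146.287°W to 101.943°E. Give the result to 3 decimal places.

Signed shortest Δλ from -146.287° to +101.943° is -111.770°.
Midpoint longitude = -146.287° + (-111.770°)/2 = -146.287° − 55.885° = -202.172°.
Normalise into (−180°, 180°]: +157.828°.
(The naïve average (-146.287 + +101.943)/2 = -22.172° is on the wrong side of the globe.)

157.828°E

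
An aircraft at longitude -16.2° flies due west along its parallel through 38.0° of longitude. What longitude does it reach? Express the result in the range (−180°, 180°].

Start at -16.2°; shift −38.0° → -54.2°.
-54.2° already lies in (−180°, 180°].

-54.2°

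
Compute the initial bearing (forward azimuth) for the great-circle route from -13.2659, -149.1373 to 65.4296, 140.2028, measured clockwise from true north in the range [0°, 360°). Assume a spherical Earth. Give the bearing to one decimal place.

Δλ = 140.2028 − -149.1373 = 289.3401°; wrapped into (−180°, 180°]: -70.6599°.
θ = atan2( sin Δλ · cos φ₂ , cos φ₁ · sin φ₂ − sin φ₁ · cos φ₂ · cos Δλ )
  = atan2(-0.39235, 0.91678) = -23.169° → normalised to [0°, 360°): 336.831°.

336.8°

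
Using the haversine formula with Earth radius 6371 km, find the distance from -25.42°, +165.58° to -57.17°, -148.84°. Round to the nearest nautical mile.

Δλ = -148.84 − 165.58 = -314.42°; wrapped into (−180°, 180°]: 45.58°.
Δφ = -57.17 − -25.42 = -31.75°.
a = sin²(Δφ/2) + cos φ₁ · cos φ₂ · sin²(Δλ/2) = 0.148294.
c = 2·atan2(√a, √(1−a)) = 0.79061 rad → d = 6371·c ≈ 5036.98 km ≈ 2719.75 nmi.

2720 nmi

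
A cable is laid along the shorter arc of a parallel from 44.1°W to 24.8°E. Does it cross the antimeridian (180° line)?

No

Signed shortest Δλ = ((24.8 − -44.1 + 180) mod 360) − 180 = 68.9°.
Going east by 68.9° from -44.1° reaches +24.8° without touching 180°.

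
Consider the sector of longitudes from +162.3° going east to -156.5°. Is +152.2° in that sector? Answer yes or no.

Band width going east from +162.3° to -156.5°: ((-156.5 − 162.3) mod 360) = 41.2°.
Offset of +152.2° east of the west edge: ((152.2 − 162.3) mod 360) = 349.9°.
349.9° > 41.2° ⇒ outside.

No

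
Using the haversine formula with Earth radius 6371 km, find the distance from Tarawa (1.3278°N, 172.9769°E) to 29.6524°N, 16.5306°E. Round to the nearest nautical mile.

8509 nmi

Δλ = 16.5306 − 172.9769 = -156.4463°.
Δφ = 29.6524 − 1.3278 = 28.3246°.
a = sin²(Δφ/2) + cos φ₁ · cos φ₂ · sin²(Δλ/2) = 0.892481.
c = 2·atan2(√a, √(1−a)) = 2.47343 rad → d = 6371·c ≈ 15758.22 km ≈ 8508.76 nmi.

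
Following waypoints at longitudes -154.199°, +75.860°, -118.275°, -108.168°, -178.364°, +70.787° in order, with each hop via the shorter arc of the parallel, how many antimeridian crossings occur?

Leg 1: -154.199° → +75.860°, shortest Δλ = -129.941° (west) — crosses 180°.
Leg 2: +75.860° → -118.275°, shortest Δλ = 165.865° (east) — crosses 180°.
Leg 3: -118.275° → -108.168°, shortest Δλ = 10.107° (east) — does not cross 180°.
Leg 4: -108.168° → -178.364°, shortest Δλ = -70.196° (west) — does not cross 180°.
Leg 5: -178.364° → +70.787°, shortest Δλ = -110.849° (west) — crosses 180°.
Total crossings: 3.

3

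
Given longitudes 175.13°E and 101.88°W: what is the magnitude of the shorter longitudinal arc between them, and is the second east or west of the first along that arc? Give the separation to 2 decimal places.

Raw difference: -101.88 − 175.13 = -277.01°.
Normalise into (−180°, 180°]: -277.01° + 360° = 82.99°.
Positive ⇒ the second point lies to the east; separation 82.99°.

82.99° east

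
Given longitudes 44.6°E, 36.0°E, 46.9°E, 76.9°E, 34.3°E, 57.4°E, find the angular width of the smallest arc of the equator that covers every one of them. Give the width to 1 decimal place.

42.6°

Sort the longitudes: +34.3°, +36.0°, +44.6°, +46.9°, +57.4°, +76.9°.
Eastward gaps between consecutive values (wrapping around): 1.7°, 8.6°, 2.3°, 10.5°, 19.5°, 317.4°.
Largest gap = 317.4° ⇒ minimal covering band is its complement: 360° − 317.4° = 42.6°.
Band runs from +34.3° eastward to +76.9°.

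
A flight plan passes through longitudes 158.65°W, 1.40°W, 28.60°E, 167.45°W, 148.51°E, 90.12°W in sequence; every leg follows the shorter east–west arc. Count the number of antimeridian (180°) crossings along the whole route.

Leg 1: -158.65° → -1.40°, shortest Δλ = 157.25° (east) — does not cross 180°.
Leg 2: -1.40° → +28.60°, shortest Δλ = 30.0° (east) — does not cross 180°.
Leg 3: +28.60° → -167.45°, shortest Δλ = 163.95° (east) — crosses 180°.
Leg 4: -167.45° → +148.51°, shortest Δλ = -44.04° (west) — crosses 180°.
Leg 5: +148.51° → -90.12°, shortest Δλ = 121.37° (east) — crosses 180°.
Total crossings: 3.

3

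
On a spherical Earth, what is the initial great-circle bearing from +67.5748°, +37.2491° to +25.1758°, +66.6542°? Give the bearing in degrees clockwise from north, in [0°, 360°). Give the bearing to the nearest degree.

Δλ = 66.6542 − 37.2491 = 29.4051°.
θ = atan2( sin Δλ · cos φ₂ , cos φ₁ · sin φ₂ − sin φ₁ · cos φ₂ · cos Δλ )
  = atan2(0.44434, -0.56651) = 141.891° → normalised to [0°, 360°): 141.891°.

142°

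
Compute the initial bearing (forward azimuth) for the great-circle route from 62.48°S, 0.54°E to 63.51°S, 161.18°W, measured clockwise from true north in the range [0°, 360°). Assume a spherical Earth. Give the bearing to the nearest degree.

190°

Δλ = -161.18 − 0.54 = -161.72°.
θ = atan2( sin Δλ · cos φ₂ , cos φ₁ · sin φ₂ − sin φ₁ · cos φ₂ · cos Δλ )
  = atan2(-0.13991, -0.78916) = -169.947° → normalised to [0°, 360°): 190.053°.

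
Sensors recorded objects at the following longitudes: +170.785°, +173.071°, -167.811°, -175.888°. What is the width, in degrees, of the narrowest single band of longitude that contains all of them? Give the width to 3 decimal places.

Sort the longitudes: -175.888°, -167.811°, +170.785°, +173.071°.
Eastward gaps between consecutive values (wrapping around): 8.077°, 338.596°, 2.286°, 11.041°.
Largest gap = 338.596° ⇒ minimal covering band is its complement: 360° − 338.596° = 21.404°.
Band runs from +170.785° eastward to -167.811°, crossing the antimeridian.

21.404°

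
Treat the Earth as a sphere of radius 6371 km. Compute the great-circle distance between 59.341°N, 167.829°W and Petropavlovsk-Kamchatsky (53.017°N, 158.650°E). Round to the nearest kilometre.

Δλ = 158.650 − -167.829 = 326.479°; wrapped into (−180°, 180°]: -33.521°.
Δφ = 53.017 − 59.341 = -6.324°.
a = sin²(Δφ/2) + cos φ₁ · cos φ₂ · sin²(Δλ/2) = 0.028552.
c = 2·atan2(√a, √(1−a)) = 0.33958 rad → d = 6371·c ≈ 2163.45 km.

2163 km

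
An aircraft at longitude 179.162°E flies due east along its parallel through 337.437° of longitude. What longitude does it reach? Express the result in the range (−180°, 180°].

156.599°E

Start at +179.162°; shift +337.437° → +516.599°.
+516.599° lies outside (−180°, 180°]; subtract 360° → +156.599°.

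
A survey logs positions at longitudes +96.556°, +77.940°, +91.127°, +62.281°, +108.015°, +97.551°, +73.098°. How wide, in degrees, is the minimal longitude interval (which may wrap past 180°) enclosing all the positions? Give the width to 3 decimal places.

Sort the longitudes: +62.281°, +73.098°, +77.940°, +91.127°, +96.556°, +97.551°, +108.015°.
Eastward gaps between consecutive values (wrapping around): 10.817°, 4.842°, 13.187°, 5.429°, 0.995°, 10.464°, 314.266°.
Largest gap = 314.266° ⇒ minimal covering band is its complement: 360° − 314.266° = 45.734°.
Band runs from +62.281° eastward to +108.015°.

45.734°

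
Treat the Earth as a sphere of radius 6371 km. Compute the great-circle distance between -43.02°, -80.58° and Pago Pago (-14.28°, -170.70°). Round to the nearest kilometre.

8940 km

Δλ = -170.70 − -80.58 = -90.12°.
Δφ = -14.28 − -43.02 = 28.74°.
a = sin²(Δφ/2) + cos φ₁ · cos φ₂ · sin²(Δλ/2) = 0.416599.
c = 2·atan2(√a, √(1−a)) = 1.40321 rad → d = 6371·c ≈ 8939.86 km.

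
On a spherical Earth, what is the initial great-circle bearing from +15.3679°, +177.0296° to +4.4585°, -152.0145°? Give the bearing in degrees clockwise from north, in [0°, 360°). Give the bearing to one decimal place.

Δλ = -152.0145 − 177.0296 = -329.0441°; wrapped into (−180°, 180°]: 30.9559°.
θ = atan2( sin Δλ · cos φ₂ , cos φ₁ · sin φ₂ − sin φ₁ · cos φ₂ · cos Δλ )
  = atan2(0.51282, -0.15162) = 106.471° → normalised to [0°, 360°): 106.471°.

106.5°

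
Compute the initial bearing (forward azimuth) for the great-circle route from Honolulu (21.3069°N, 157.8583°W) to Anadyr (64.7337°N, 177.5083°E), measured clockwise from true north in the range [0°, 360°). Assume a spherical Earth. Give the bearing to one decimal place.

345.8°

Δλ = 177.5083 − -157.8583 = 335.3666°; wrapped into (−180°, 180°]: -24.6334°.
θ = atan2( sin Δλ · cos φ₂ , cos φ₁ · sin φ₂ − sin φ₁ · cos φ₂ · cos Δλ )
  = atan2(-0.17791, 0.70154) = -14.230° → normalised to [0°, 360°): 345.770°.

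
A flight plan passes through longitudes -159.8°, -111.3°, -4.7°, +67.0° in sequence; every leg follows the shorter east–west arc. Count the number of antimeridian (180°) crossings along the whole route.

0

Leg 1: -159.8° → -111.3°, shortest Δλ = 48.5° (east) — does not cross 180°.
Leg 2: -111.3° → -4.7°, shortest Δλ = 106.6° (east) — does not cross 180°.
Leg 3: -4.7° → +67.0°, shortest Δλ = 71.7° (east) — does not cross 180°.
Total crossings: 0.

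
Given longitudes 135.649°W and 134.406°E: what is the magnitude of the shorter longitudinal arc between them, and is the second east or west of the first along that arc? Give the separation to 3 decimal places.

Raw difference: 134.406 − -135.649 = 270.055°.
Normalise into (−180°, 180°]: 270.055° − 360° = -89.945°.
Negative ⇒ the second point lies to the west; separation 89.945°.

89.945° west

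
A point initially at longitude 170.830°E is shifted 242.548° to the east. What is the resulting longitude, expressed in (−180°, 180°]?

Start at +170.830°; shift +242.548° → +413.378°.
+413.378° lies outside (−180°, 180°]; subtract 360° → +53.378°.

53.378°E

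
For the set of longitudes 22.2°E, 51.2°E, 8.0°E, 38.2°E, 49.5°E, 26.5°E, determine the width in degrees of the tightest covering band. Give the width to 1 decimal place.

43.2°

Sort the longitudes: +8.0°, +22.2°, +26.5°, +38.2°, +49.5°, +51.2°.
Eastward gaps between consecutive values (wrapping around): 14.2°, 4.3°, 11.7°, 11.3°, 1.7°, 316.8°.
Largest gap = 316.8° ⇒ minimal covering band is its complement: 360° − 316.8° = 43.2°.
Band runs from +8.0° eastward to +51.2°.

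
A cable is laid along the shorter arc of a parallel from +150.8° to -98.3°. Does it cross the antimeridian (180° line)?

Yes

Naïve |-98.3 − 150.8| = 249.1° > 180°, so the shorter arc goes the other way round — across 180°.
Signed shortest Δλ = ((-98.3 − 150.8 + 180) mod 360) − 180 = 110.9°.
Going east by 110.9° from +150.8° passes through 180° before reaching -98.3°.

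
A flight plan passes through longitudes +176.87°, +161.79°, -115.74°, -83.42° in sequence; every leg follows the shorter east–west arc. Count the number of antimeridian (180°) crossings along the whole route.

Leg 1: +176.87° → +161.79°, shortest Δλ = -15.08° (west) — does not cross 180°.
Leg 2: +161.79° → -115.74°, shortest Δλ = 82.47° (east) — crosses 180°.
Leg 3: -115.74° → -83.42°, shortest Δλ = 32.32° (east) — does not cross 180°.
Total crossings: 1.

1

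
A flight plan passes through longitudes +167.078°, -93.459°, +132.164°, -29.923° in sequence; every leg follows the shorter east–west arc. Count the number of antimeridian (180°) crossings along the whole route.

Leg 1: +167.078° → -93.459°, shortest Δλ = 99.463° (east) — crosses 180°.
Leg 2: -93.459° → +132.164°, shortest Δλ = -134.377° (west) — crosses 180°.
Leg 3: +132.164° → -29.923°, shortest Δλ = -162.087° (west) — does not cross 180°.
Total crossings: 2.

2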